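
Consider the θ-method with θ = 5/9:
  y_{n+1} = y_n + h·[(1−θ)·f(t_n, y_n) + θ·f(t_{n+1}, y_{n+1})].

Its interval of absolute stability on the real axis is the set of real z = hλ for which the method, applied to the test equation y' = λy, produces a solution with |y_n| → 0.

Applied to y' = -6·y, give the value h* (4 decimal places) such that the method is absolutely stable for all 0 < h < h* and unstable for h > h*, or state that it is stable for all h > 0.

interval (−∞, 0). Any h>0 works for λ=-6.

With y'=λy (z=hλ):
  y_{n+1} = y_n + z·[4/9·y_n + 5/9·y_{n+1}] ⇒ (1 − 5/9z)y_{n+1} = (1 + 4/9z)y_n
  ⇒ R(z) = (1 + 4/9z)/(1 − 5/9z).

Find x<0 with |R(x)|<1.
x=-0.99: |R|=0.3613
x=-2: |R|=0.0526
x=-10: |R|=0.5254
x=-100: |R|=0.7682
θ=5/9≥1/2 ⇒ |1+4/9x|<|1−5/9x| ∀x<0 ⇒ stable on all of ℝ⁻.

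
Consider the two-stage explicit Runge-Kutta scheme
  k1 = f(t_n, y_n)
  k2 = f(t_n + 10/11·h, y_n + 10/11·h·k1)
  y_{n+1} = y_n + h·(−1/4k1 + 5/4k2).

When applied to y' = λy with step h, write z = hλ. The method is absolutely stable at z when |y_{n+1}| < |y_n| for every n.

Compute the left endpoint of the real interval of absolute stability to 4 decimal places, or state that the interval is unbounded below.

left endpoint -0.8800.

Set f=λy, z=hλ:
  k1=λy_n ⇒ h·k1=z·y_n;  k2=λ(1+10/11z)y_n ⇒ h·k2=z(1+10/11z)y_n
  y_{n+1}/y_n = 1 − 1/4z + 5/4z(1+10/11z) = 1 + z + 25/22z²
  so R(z) = 1 + z + 25/22z².

Boundary: |R(x)|=1, x<0.
x=-1.33: |R|=1.6801
R=1: x+25/22x²=0 ⇒ x=−22/25=-0.8800; min R=1−1/(4·25/22)=0.7800>−1
Confirm numerically:
  x=-0.837: |R|=0.95910 <1
  x=-0.724: |R|=0.87165 <1
  x=-0.541: |R|=0.79159 <1
  x=-0.536: |R|=0.79047 <1
  x=-1.313: |R|=1.64606 >1
  x=-0.934: |R|=1.05731 >1
  x=-0.901: |R|=1.02150 >1
So |R|<1 on (-0.8800, 0).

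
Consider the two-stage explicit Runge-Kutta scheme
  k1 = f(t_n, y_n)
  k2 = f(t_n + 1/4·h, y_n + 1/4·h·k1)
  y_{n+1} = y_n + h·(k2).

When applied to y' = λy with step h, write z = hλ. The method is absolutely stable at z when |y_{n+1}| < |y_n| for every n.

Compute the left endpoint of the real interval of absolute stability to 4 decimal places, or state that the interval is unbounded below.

With y'=λy (z=hλ):
  k1=λy_n ⇒ h·k1=z·y_n;  k2=λ(1+1/4z)y_n ⇒ h·k2=z(1+1/4z)y_n
  y_{n+1}/y_n = 1 + z(1+1/4z) = 1 + z + 1/4z²
  ⇒ R(z) = 1 + z + 1/4z².

Find x<0 with |R(x)|<1.
x=-0.45: |R|=0.6006
R=1: x+1/4x²=0 ⇒ x=−4=-4.0000; min R=1−1/(4·1/4)=0.0000>−1
Confirm numerically:
  x=-3.153: |R|=0.33235 <1
  x=-2.762: |R|=0.14516 <1
  x=-2.724: |R|=0.13104 <1
  x=-4.268: |R|=1.28596 >1
  x=-4.204: |R|=1.21440 >1
So |R|<1 on (-4.0000, 0).

left endpoint -4.0000.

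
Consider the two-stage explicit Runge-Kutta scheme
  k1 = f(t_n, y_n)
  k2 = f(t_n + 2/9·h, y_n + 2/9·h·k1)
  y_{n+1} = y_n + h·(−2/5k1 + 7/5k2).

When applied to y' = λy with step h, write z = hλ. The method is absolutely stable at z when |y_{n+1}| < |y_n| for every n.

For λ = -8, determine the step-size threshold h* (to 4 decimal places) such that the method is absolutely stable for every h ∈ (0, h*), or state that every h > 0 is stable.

(-3.2143,0); λ=-8 ⇒ h* = (45/14)/8 = 0.4018.

Set f=λy, z=hλ:
  k1=λy_n ⇒ h·k1=z·y_n;  k2=λ(1+2/9z)y_n ⇒ h·k2=z(1+2/9z)y_n
  y_{n+1}/y_n = 1 − 2/5z + 7/5z(1+2/9z) = 1 + z + 14/45z²
  R(z) = 1 + z + 14/45z².

Boundary: |R(x)|=1, x<0.
x=-0.67: |R|=0.4697
R=1: x+14/45x²=0 ⇒ x=−45/14=-3.2143; min R=1−1/(4·14/45)=0.1964>−1
Confirm numerically:
  x=-2.638: |R|=0.52704 <1
  x=-2.085: |R|=0.26747 <1
  x=-1.672: |R|=0.19774 <1
  x=-3.252: |R|=1.03816 >1
  x=-3.250: |R|=1.03611 >1
Stable set (-3.2143, 0).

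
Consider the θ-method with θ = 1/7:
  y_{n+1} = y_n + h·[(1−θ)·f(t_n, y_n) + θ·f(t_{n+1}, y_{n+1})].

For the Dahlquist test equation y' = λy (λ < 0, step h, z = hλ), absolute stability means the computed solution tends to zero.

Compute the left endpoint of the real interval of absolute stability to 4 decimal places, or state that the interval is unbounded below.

left endpoint -2.8000.

Set f=λy, z=hλ:
  y_{n+1} = y_n + z·[6/7·y_n + 1/7·y_{n+1}] ⇒ (1 − 1/7z)y_{n+1} = (1 + 6/7z)y_n
  R(z) = (1 + 6/7z)/(1 − 1/7z).

Need |R(x)|<1, x<0.
x=-0.77: |R|=0.3063
R=−1: 1+6/7x = −1+1/7x ⇒ -5/7x=2 ⇒ x=2/(-5/7)=-2.8000
Confirm numerically:
  x=-2.639: |R|=0.91649 <1
  x=-2.492: |R|=0.83776 <1
  x=-1.152: |R|=0.01079 <1
  x=-3.082: |R|=1.13985 >1
  x=-2.859: |R|=1.02992 >1
So |R|<1 on (-2.8000, 0).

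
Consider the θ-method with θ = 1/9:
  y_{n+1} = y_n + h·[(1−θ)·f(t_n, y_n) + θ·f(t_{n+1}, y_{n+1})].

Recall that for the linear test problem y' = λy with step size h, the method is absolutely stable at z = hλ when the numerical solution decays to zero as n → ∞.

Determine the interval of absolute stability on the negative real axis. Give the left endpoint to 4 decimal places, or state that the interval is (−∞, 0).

Set f=λy, z=hλ:
  y_{n+1} = y_n + z·[8/9·y_n + 1/9·y_{n+1}] ⇒ (1 − 1/9z)y_{n+1} = (1 + 8/9z)y_n
  so R(z) = (1 + 8/9z)/(1 − 1/9z).

Solve |R(x)|<1 on ℝ⁻.
x=-1.17: |R|=0.0354
R=−1: 1+8/9x = −1+1/9x ⇒ -7/9x=2 ⇒ x=2/(-7/9)=-2.5714
Confirm numerically:
  x=-2.507: |R|=0.96081 <1
  x=-1.893: |R|=0.56403 <1
  x=-1.605: |R|=0.36209 <1
  x=-1.448: |R|=0.24732 <1
  x=-3.024: |R|=1.26347 >1
  x=-2.801: |R|=1.13617 >1
  x=-2.616: |R|=1.02686 >1
Stable set (-2.5714, 0).

z∈(-2.5714,0).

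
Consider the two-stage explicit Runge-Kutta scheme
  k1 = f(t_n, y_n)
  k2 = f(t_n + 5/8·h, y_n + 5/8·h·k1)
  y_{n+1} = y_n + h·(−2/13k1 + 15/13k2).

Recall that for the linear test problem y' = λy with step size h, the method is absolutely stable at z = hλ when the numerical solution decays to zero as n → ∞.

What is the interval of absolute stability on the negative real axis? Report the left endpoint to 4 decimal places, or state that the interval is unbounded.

Test eqn y'=λy, z=hλ:
  k1=λy_n ⇒ h·k1=z·y_n;  k2=λ(1+5/8z)y_n ⇒ h·k2=z(1+5/8z)y_n
  y_{n+1}/y_n = 1 − 2/13z + 15/13z(1+5/8z) = 1 + z + 75/104z²
  so R(z) = 1 + z + 75/104z².

Boundary: |R(x)|=1, x<0.
x=-1.74: |R|=1.4434
R=1: x+75/104x²=0 ⇒ x=−104/75=-1.3867; min R=1−1/(4·75/104)=0.6533>−1
Confirm numerically:
  x=-1.343: |R|=0.95771 <1
  x=-1.243: |R|=0.87122 <1
  x=-1.087: |R|=0.76509 <1
  x=-0.593: |R|=0.66059 <1
  x=-1.893: |R|=1.69122 >1
  x=-1.782: |R|=1.50804 >1
Stable set (-1.3867, 0).

z∈(-1.3867,0).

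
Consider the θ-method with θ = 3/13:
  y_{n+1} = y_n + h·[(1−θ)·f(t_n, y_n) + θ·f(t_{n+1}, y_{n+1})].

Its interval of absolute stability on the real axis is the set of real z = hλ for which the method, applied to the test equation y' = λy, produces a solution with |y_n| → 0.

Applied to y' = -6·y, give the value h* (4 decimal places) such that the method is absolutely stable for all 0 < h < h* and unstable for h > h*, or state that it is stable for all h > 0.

(-3.7143,0); λ=-6 ⇒ h* = (26/7)/6 = 0.6190.

With y'=λy (z=hλ):
  y_{n+1} = y_n + z·[10/13·y_n + 3/13·y_{n+1}] ⇒ (1 − 3/13z)y_{n+1} = (1 + 10/13z)y_n
  Hence R(z) = (1 + 10/13z)/(1 − 3/13z).

Find x<0 with |R(x)|<1.
x=-1.54: |R|=0.1362
R=−1: 1+10/13x = −1+3/13x ⇒ -7/13x=2 ⇒ x=2/(-7/13)=-3.7143
Confirm numerically:
  x=-2.723: |R|=0.67221 <1
  x=-2.474: |R|=0.57487 <1
  x=-1.739: |R|=0.24098 <1
  x=-1.497: |R|=0.11263 <1
  x=-4.279: |R|=1.15300 >1
  x=-3.877: |R|=1.04624 >1
Interval (-3.7143, 0).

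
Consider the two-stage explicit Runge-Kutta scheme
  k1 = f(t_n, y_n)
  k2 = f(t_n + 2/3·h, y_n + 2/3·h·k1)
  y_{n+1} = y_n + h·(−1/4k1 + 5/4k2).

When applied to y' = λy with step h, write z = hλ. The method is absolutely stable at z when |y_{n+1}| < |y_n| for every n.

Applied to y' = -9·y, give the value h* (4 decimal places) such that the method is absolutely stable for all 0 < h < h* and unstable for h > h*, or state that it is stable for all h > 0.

(-1.2000,0); λ=-9 ⇒ h* = (6/5)/9 = 0.1333.

Set f=λy, z=hλ:
  k1=λy_n ⇒ h·k1=z·y_n;  k2=λ(1+2/3z)y_n ⇒ h·k2=z(1+2/3z)y_n
  y_{n+1}/y_n = 1 − 1/4z + 5/4z(1+2/3z) = 1 + z + 5/6z²
  so R(z) = 1 + z + 5/6z².

Find x<0 with |R(x)|<1.
x=-0.86: |R|=0.7563
R=1: x+5/6x²=0 ⇒ x=−6/5=-1.2000; min R=1−1/(4·5/6)=0.7000>−1
Confirm numerically:
  x=-1.126: |R|=0.93056 <1
  x=-1.107: |R|=0.91421 <1
  x=-1.089: |R|=0.89927 <1
  x=-1.021: |R|=0.84770 <1
  x=-1.522: |R|=1.40840 >1
  x=-1.283: |R|=1.08874 >1
Stable set (-1.2000, 0).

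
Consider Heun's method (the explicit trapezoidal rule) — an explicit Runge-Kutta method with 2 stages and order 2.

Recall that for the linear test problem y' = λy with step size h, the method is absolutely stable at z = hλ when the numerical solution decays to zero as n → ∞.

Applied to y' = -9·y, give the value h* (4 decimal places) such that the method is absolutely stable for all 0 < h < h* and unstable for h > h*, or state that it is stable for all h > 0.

(-2.0000,0); λ=-9 ⇒ h* = 0.2222.

With y'=λy (z=hλ):
  order 2, 2-stage ⇒ R(z)=1+z+z^2/2
  (e.g. R(-0.83)=0.51445, |R|=0.51445)

Boundary: |R(x)|=1, x<0.
x=-0.83: |R|=0.5145
|R(-1.55)|=0.6513 |R(-0.94)|=0.5018 |R(-0.55)|=0.6013
Bisect:
  x_lo=-2.3762 |R|=1.4470  x_hi=-0.2913 |R|=0.7512
  mid=-1.33374 |R|=0.55569 →hi
  mid=-1.85498 |R|=0.86549 →hi
  mid=-2.11560 |R|=1.12228 →lo
  mid=-1.98529 |R|=0.98540 →hi
  mid=-2.05044 |R|=1.05171 →lo
  mid=-2.01786 |R|=1.01802 →lo
  mid=-2.00158 |R|=1.00158 →lo
  ...
  [-2.00005,-1.99992] ⇒ x*=-2.0000
So |R|<1 on (-2.0000, 0).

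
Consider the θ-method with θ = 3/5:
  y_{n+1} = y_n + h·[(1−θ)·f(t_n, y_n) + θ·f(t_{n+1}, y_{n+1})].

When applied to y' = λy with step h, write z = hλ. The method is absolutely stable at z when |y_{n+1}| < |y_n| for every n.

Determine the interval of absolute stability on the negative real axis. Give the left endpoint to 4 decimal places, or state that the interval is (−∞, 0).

Test eqn y'=λy, z=hλ:
  y_{n+1} = y_n + z·[2/5·y_n + 3/5·y_{n+1}] ⇒ (1 − 3/5z)y_{n+1} = (1 + 2/5z)y_n
  Hence R(z) = (1 + 2/5z)/(1 − 3/5z).

Find x<0 with |R(x)|<1.
x=-1.4: |R|=0.2391
x=-2: |R|=0.0909
x=-10: |R|=0.4286
x=-100: |R|=0.6393
θ=3/5≥1/2 ⇒ |1+2/5x|<|1−3/5x| ∀x<0 ⇒ stable on all of ℝ⁻.

unbounded; (−∞, 0).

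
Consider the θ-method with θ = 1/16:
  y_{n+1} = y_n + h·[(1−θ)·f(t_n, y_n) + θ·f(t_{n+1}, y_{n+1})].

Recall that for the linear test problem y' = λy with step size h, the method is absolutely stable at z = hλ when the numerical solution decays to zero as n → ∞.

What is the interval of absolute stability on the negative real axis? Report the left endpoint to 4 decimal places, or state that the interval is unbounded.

On y'=λy, z=hλ:
  y_{n+1} = y_n + z·[15/16·y_n + 1/16·y_{n+1}] ⇒ (1 − 1/16z)y_{n+1} = (1 + 15/16z)y_n
  so R(z) = (1 + 15/16z)/(1 − 1/16z).

Need |R(x)|<1, x<0.
x=-1.1: |R|=0.0292
R=−1: 1+15/16x = −1+1/16x ⇒ -7/8x=2 ⇒ x=2/(-7/8)=-2.2857
Confirm numerically:
  x=-2.156: |R|=0.89998 <1
  x=-1.170: |R|=0.09027 <1
  x=-1.121: |R|=0.04760 <1
  x=-2.852: |R|=1.42054 >1
  x=-2.467: |R|=1.13743 >1
  x=-2.377: |R|=1.06954 >1
Stable set (-2.2857, 0).

(-2.2857, 0).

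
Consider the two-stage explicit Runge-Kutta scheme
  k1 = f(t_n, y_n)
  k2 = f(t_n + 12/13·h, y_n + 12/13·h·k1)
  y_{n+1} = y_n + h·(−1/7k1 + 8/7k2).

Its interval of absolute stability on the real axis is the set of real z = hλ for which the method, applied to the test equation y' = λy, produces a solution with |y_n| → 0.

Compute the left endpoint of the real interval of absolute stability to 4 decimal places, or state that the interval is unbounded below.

With y'=λy (z=hλ):
  k1=λy_n ⇒ h·k1=z·y_n;  k2=λ(1+12/13z)y_n ⇒ h·k2=z(1+12/13z)y_n
  y_{n+1}/y_n = 1 − 1/7z + 8/7z(1+12/13z) = 1 + z + 96/91z²
  Hence R(z) = 1 + z + 96/91z².

Solve |R(x)|<1 on ℝ⁻.
x=-0.66: |R|=0.7995
R=1: x+96/91x²=0 ⇒ x=−91/96=-0.9479; min R=1−1/(4·96/91)=0.7630>−1
Confirm numerically:
  x=-0.860: |R|=0.92024 <1
  x=-0.614: |R|=0.78371 <1
  x=-0.551: |R|=0.76928 <1
  x=-0.422: |R|=0.76587 <1
  x=-1.374: |R|=1.61761 >1
  x=-1.009: |R|=1.06502 >1
So |R|<1 on (-0.9479, 0).

z* = -0.9479.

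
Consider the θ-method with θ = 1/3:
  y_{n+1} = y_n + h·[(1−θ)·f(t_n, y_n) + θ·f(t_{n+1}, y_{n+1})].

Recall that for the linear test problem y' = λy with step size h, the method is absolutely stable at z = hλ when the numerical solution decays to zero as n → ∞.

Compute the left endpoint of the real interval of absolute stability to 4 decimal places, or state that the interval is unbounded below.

left endpoint -6.0000.

With y'=λy (z=hλ):
  y_{n+1} = y_n + z·[2/3·y_n + 1/3·y_{n+1}] ⇒ (1 − 1/3z)y_{n+1} = (1 + 2/3z)y_n
  R(z) = (1 + 2/3z)/(1 − 1/3z).

Boundary: |R(x)|=1, x<0.
x=-1.3: |R|=0.0930
R=−1: 1+2/3x = −1+1/3x ⇒ -1/3x=2 ⇒ x=2/(-1/3)=-6.0000
Confirm numerically:
  x=-4.532: |R|=0.80510 <1
  x=-3.385: |R|=0.59045 <1
  x=-2.682: |R|=0.41605 <1
  x=-6.541: |R|=1.05670 >1
  x=-6.279: |R|=1.03007 >1
  x=-6.041: |R|=1.00453 >1
So |R|<1 on (-6.0000, 0).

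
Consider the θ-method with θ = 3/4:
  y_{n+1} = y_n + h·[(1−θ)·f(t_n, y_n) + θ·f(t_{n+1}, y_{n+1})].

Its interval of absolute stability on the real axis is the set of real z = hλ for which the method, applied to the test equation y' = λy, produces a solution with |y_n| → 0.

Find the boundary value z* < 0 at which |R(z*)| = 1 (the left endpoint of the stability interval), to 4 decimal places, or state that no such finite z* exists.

Set f=λy, z=hλ:
  y_{n+1} = y_n + z·[1/4·y_n + 3/4·y_{n+1}] ⇒ (1 − 3/4z)y_{n+1} = (1 + 1/4z)y_n
  R(z) = (1 + 1/4z)/(1 − 3/4z).

Solve |R(x)|<1 on ℝ⁻.
x=-1.21: |R|=0.3657
x=-2: |R|=0.2000
x=-10: |R|=0.1765
x=-100: |R|=0.3158
θ=3/4≥1/2 ⇒ |1+1/4x|<|1−3/4x| ∀x<0 ⇒ stable on all of ℝ⁻.

(−∞, 0) — no finite endpoint.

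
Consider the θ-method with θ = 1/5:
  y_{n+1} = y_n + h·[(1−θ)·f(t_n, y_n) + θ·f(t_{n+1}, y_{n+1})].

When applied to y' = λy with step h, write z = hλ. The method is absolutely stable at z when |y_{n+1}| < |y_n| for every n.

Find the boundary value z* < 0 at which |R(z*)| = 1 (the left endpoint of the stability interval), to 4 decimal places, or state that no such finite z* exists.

z* = -3.3333.

On y'=λy, z=hλ:
  y_{n+1} = y_n + z·[4/5·y_n + 1/5·y_{n+1}] ⇒ (1 − 1/5z)y_{n+1} = (1 + 4/5z)y_n
  so R(z) = (1 + 4/5z)/(1 − 1/5z).

Solve |R(x)|<1 on ℝ⁻.
x=-1.59: |R|=0.2064
R=−1: 1+4/5x = −1+1/5x ⇒ -3/5x=2 ⇒ x=2/(-3/5)=-3.3333
Confirm numerically:
  x=-3.130: |R|=0.92497 <1
  x=-2.881: |R|=0.82781 <1
  x=-2.424: |R|=0.63254 <1
  x=-2.372: |R|=0.60879 <1
  x=-3.918: |R|=1.19668 >1
  x=-3.607: |R|=1.09539 >1
  x=-3.435: |R|=1.03616 >1
Stable set (-3.3333, 0).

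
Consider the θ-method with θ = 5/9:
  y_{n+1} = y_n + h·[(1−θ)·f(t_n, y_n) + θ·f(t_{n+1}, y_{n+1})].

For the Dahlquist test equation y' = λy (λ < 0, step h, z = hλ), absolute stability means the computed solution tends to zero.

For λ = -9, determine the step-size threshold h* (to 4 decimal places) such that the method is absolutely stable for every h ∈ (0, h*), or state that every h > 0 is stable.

Test eqn y'=λy, z=hλ:
  y_{n+1} = y_n + z·[4/9·y_n + 5/9·y_{n+1}] ⇒ (1 − 5/9z)y_{n+1} = (1 + 4/9z)y_n
  Hence R(z) = (1 + 4/9z)/(1 − 5/9z).

Find x<0 with |R(x)|<1.
x=-0.75: |R|=0.4706
x=-2: |R|=0.0526
x=-10: |R|=0.5254
x=-100: |R|=0.7682
θ=5/9≥1/2 ⇒ |1+4/9x|<|1−5/9x| ∀x<0 ⇒ interval (−∞,0).

(−∞, 0) — no finite endpoint. Any h>0 works for λ=-9.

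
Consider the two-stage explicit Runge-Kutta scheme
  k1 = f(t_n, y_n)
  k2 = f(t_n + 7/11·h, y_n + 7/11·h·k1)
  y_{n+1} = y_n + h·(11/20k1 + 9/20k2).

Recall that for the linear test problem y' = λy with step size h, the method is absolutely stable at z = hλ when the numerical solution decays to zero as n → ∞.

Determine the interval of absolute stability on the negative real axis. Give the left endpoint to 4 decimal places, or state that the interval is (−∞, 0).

z∈(-3.4921,0).

Set f=λy, z=hλ:
  k1=λy_n ⇒ h·k1=z·y_n;  k2=λ(1+7/11z)y_n ⇒ h·k2=z(1+7/11z)y_n
  y_{n+1}/y_n = 1 + 11/20z + 9/20z(1+7/11z) = 1 + z + 63/220z²
  ⇒ R(z) = 1 + z + 63/220z².

Boundary: |R(x)|=1, x<0.
x=-1.3: |R|=0.1840
R=1: x+63/220x²=0 ⇒ x=−220/63=-3.4921; min R=1−1/(4·63/220)=0.1270>−1
Confirm numerically:
  x=-3.391: |R|=0.90186 <1
  x=-2.474: |R|=0.27874 <1
  x=-2.280: |R|=0.20863 <1
  x=-1.668: |R|=0.12873 <1
  x=-3.923: |R|=1.48412 >1
  x=-3.589: |R|=1.09963 >1
Stable set (-3.4921, 0).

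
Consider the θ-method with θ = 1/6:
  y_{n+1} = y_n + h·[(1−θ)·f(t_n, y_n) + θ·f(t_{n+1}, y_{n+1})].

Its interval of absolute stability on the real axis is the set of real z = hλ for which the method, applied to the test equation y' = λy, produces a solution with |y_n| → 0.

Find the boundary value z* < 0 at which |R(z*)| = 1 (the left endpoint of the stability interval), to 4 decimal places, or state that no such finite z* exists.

Set f=λy, z=hλ:
  y_{n+1} = y_n + z·[5/6·y_n + 1/6·y_{n+1}] ⇒ (1 − 1/6z)y_{n+1} = (1 + 5/6z)y_n
  Hence R(z) = (1 + 5/6z)/(1 − 1/6z).

Solve |R(x)|<1 on ℝ⁻.
x=-0.7: |R|=0.3731
R=−1: 1+5/6x = −1+1/6x ⇒ -2/3x=2 ⇒ x=2/(-2/3)=-3.0000
Confirm numerically:
  x=-2.717: |R|=0.87014 <1
  x=-2.015: |R|=0.50842 <1
  x=-1.806: |R|=0.38816 <1
  x=-3.555: |R|=1.23234 >1
  x=-3.551: |R|=1.23076 >1
  x=-3.280: |R|=1.12069 >1
Stable set (-3.0000, 0).

z* = -3.0000.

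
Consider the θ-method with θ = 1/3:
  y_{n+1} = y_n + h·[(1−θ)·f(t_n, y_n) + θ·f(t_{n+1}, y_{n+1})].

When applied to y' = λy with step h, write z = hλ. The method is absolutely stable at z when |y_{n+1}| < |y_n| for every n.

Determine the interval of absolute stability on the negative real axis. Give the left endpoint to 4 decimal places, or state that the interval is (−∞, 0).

Test eqn y'=λy, z=hλ:
  y_{n+1} = y_n + z·[2/3·y_n + 1/3·y_{n+1}] ⇒ (1 − 1/3z)y_{n+1} = (1 + 2/3z)y_n
  R(z) = (1 + 2/3z)/(1 − 1/3z).

Boundary: |R(x)|=1, x<0.
x=-0.96: |R|=0.2727
R=−1: 1+2/3x = −1+1/3x ⇒ -1/3x=2 ⇒ x=2/(-1/3)=-6.0000
Confirm numerically:
  x=-5.107: |R|=0.88985 <1
  x=-4.665: |R|=0.82583 <1
  x=-4.249: |R|=0.75845 <1
  x=-6.570: |R|=1.05956 >1
  x=-6.251: |R|=1.02713 >1
So |R|<1 on (-6.0000, 0).

(-6.0000, 0).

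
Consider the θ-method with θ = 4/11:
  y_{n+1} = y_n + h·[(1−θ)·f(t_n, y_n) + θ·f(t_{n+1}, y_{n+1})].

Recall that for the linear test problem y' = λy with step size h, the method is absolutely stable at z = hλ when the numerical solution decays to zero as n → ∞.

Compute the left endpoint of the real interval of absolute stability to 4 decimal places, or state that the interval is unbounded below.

On y'=λy, z=hλ:
  y_{n+1} = y_n + z·[7/11·y_n + 4/11·y_{n+1}] ⇒ (1 − 4/11z)y_{n+1} = (1 + 7/11z)y_n
  so R(z) = (1 + 7/11z)/(1 − 4/11z).

Boundary: |R(x)|=1, x<0.
x=-1.29: |R|=0.1219
R=−1: 1+7/11x = −1+4/11x ⇒ -3/11x=2 ⇒ x=2/(-3/11)=-7.3333
Confirm numerically:
  x=-5.937: |R|=0.87945 <1
  x=-3.778: |R|=0.59153 <1
  x=-3.612: |R|=0.56130 <1
  x=-3.166: |R|=0.47169 <1
  x=-7.771: |R|=1.03120 >1
  x=-7.551: |R|=1.01585 >1
So |R|<1 on (-7.3333, 0).

left endpoint -7.3333.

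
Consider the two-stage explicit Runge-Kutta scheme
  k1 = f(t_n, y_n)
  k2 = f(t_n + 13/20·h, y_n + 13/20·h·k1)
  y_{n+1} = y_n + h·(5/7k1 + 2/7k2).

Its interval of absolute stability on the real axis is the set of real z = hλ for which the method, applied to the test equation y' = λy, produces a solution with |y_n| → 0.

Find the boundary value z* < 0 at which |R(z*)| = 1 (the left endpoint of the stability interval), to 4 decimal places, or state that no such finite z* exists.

left endpoint -5.3846.

On y'=λy, z=hλ:
  k1=λy_n ⇒ h·k1=z·y_n;  k2=λ(1+13/20z)y_n ⇒ h·k2=z(1+13/20z)y_n
  y_{n+1}/y_n = 1 + 5/7z + 2/7z(1+13/20z) = 1 + z + 13/70z²
  so R(z) = 1 + z + 13/70z².

Boundary: |R(x)|=1, x<0.
x=-0.88: |R|=0.2638
R=1: x+13/70x²=0 ⇒ x=−70/13=-5.3846; min R=1−1/(4·13/70)=-0.3462>−1
Confirm numerically:
  x=-5.272: |R|=0.88974 <1
  x=-5.164: |R|=0.78842 <1
  x=-3.463: |R|=0.23585 <1
  x=-5.981: |R|=1.66244 >1
  x=-5.850: |R|=1.50561 >1
  x=-5.615: |R|=1.24024 >1
So |R|<1 on (-5.3846, 0).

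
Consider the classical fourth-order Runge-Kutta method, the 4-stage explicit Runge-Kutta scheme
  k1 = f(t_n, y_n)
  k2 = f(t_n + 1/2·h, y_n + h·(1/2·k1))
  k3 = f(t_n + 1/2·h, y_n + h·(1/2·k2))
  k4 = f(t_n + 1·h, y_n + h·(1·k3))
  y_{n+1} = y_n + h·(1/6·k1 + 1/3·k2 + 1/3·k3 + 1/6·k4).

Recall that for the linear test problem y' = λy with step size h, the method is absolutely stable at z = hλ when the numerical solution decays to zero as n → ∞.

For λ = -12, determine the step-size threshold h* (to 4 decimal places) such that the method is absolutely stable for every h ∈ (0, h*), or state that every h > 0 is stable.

(-2.7853,0); λ=-12 ⇒ h* = 0.2321.

With y'=λy (z=hλ):
  order 4, 4-stage ⇒ R(z)=1+z+z^2/2+z^3/6+z^4/24
  (e.g. R(-0.93)=0.39956, |R|=0.39956)

Solve |R(x)|<1 on ℝ⁻.
x=-0.93: |R|=0.3996
|R(-1.89)|=0.3025 |R(-1.57)|=0.2706 |R(-0.72)|=0.4882
Bisect:
  x_lo=-3.5936 |R|=3.0776  x_hi=-0.2295 |R|=0.7949
  mid=-1.91157 |R|=0.30765 →hi
  mid=-2.75259 |R|=0.95180 →hi
  mid=-3.17309 |R|=1.76041 →lo
  mid=-2.96284 |R|=1.30239 →lo
  mid=-2.85771 |R|=1.11479 →lo
  mid=-2.80515 |R|=1.03035 →lo
  mid=-2.77887 |R|=0.99036 →hi
  mid=-2.79201 |R|=1.01017 →lo
  mid=-2.78544 |R|=1.00022 →lo
  ...
  [-2.78544,-2.78523] ⇒ x*=-2.7853
So |R|<1 on (-2.7853, 0).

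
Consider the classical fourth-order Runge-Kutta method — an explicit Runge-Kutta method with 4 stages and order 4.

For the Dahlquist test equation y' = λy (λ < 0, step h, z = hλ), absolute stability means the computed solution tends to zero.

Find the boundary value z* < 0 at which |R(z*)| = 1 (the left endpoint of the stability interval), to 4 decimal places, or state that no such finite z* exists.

Test eqn y'=λy, z=hλ:
  order 4, 4-stage ⇒ R(z)=1+z+z^2/2+z^3/6+z^4/24
  (e.g. R(-1.27)=0.30345, |R|=0.30345)

Need |R(x)|<1, x<0.
x=-1.27: |R|=0.3034
|R(-2.87)|=1.1354 |R(-2.54)|=0.6889 |R(-2.39)|=0.5502
Bisect:
  x_lo=-3.6711 |R|=3.3893  x_hi=-0.3123 |R|=0.7318
  mid=-1.99167 |R|=0.33059 →hi
  mid=-2.83138 |R|=1.07173 →lo
  mid=-2.41152 |R|=0.56799 →hi
  mid=-2.62145 |R|=0.77980 →hi
  mid=-2.72641 |R|=0.91480 →hi
  mid=-2.77889 |R|=0.99040 →hi
  mid=-2.80514 |R|=1.03033 →lo
  mid=-2.79202 |R|=1.01018 →lo
  mid=-2.78546 |R|=1.00024 →lo
  ...
  [-2.78546,-2.78525] ⇒ x*=-2.7853
So |R|<1 on (-2.7853, 0).

z* = -2.7853.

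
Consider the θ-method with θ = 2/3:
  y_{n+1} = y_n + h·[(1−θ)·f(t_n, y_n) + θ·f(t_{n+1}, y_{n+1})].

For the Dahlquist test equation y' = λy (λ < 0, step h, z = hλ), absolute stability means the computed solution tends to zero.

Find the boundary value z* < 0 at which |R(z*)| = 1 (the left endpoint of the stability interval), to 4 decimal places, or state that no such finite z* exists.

interval (−∞, 0).

With y'=λy (z=hλ):
  y_{n+1} = y_n + z·[1/3·y_n + 2/3·y_{n+1}] ⇒ (1 − 2/3z)y_{n+1} = (1 + 1/3z)y_n
  ⇒ R(z) = (1 + 1/3z)/(1 − 2/3z).

Solve |R(x)|<1 on ℝ⁻.
x=-1.01: |R|=0.3964
x=-2: |R|=0.1429
x=-10: |R|=0.3043
x=-100: |R|=0.4778
θ=2/3≥1/2 ⇒ |1+1/3x|<|1−2/3x| ∀x<0 ⇒ unbounded interval.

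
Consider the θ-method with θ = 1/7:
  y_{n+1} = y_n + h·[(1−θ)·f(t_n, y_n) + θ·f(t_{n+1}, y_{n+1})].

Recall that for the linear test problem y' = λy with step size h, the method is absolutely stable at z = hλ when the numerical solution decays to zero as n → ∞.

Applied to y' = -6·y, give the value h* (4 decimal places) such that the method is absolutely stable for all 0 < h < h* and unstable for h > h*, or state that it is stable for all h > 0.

(-2.8000,0); λ=-6 ⇒ h* = (14/5)/6 = 0.4667.

Test eqn y'=λy, z=hλ:
  y_{n+1} = y_n + z·[6/7·y_n + 1/7·y_{n+1}] ⇒ (1 − 1/7z)y_{n+1} = (1 + 6/7z)y_n
  ⇒ R(z) = (1 + 6/7z)/(1 − 1/7z).

Find x<0 with |R(x)|<1.
x=-0.99: |R|=0.1327
R=−1: 1+6/7x = −1+1/7x ⇒ -5/7x=2 ⇒ x=2/(-5/7)=-2.8000
Confirm numerically:
  x=-2.320: |R|=0.74249 <1
  x=-1.583: |R|=0.29104 <1
  x=-1.551: |R|=0.26968 <1
  x=-1.402: |R|=0.16806 <1
  x=-3.371: |R|=1.27529 >1
  x=-3.360: |R|=1.27027 >1
So |R|<1 on (-2.8000, 0).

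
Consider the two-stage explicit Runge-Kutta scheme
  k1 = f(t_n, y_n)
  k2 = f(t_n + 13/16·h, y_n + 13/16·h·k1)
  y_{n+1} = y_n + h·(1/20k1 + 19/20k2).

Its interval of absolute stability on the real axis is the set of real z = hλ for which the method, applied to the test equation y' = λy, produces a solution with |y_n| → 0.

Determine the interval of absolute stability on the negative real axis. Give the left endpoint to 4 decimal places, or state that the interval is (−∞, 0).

Set f=λy, z=hλ:
  k1=λy_n ⇒ h·k1=z·y_n;  k2=λ(1+13/16z)y_n ⇒ h·k2=z(1+13/16z)y_n
  y_{n+1}/y_n = 1 + 1/20z + 19/20z(1+13/16z) = 1 + z + 247/320z²
  Hence R(z) = 1 + z + 247/320z².

Find x<0 with |R(x)|<1.
x=-1.57: |R|=1.3326
R=1: x+247/320x²=0 ⇒ x=−320/247=-1.2955; min R=1−1/(4·247/320)=0.6761>−1
Confirm numerically:
  x=-1.236: |R|=0.94319 <1
  x=-0.977: |R|=0.75978 <1
  x=-0.683: |R|=0.67707 <1
  x=-1.812: |R|=1.72233 >1
  x=-1.761: |R|=1.63268 >1
  x=-1.528: |R|=1.27416 >1
Stable set (-1.2955, 0).

z∈(-1.2955,0).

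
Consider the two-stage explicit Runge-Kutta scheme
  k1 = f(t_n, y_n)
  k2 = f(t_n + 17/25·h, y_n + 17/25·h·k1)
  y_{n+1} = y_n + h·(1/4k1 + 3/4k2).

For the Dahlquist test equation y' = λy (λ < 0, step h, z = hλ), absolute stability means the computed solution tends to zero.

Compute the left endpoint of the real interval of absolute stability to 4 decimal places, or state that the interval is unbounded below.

z* = -1.9608.

Test eqn y'=λy, z=hλ:
  k1=λy_n ⇒ h·k1=z·y_n;  k2=λ(1+17/25z)y_n ⇒ h·k2=z(1+17/25z)y_n
  y_{n+1}/y_n = 1 + 1/4z + 3/4z(1+17/25z) = 1 + z + 51/100z²
  R(z) = 1 + z + 51/100z².

Need |R(x)|<1, x<0.
x=-1.67: |R|=0.7523
R=1: x+51/100x²=0 ⇒ x=−100/51=-1.9608; min R=1−1/(4·51/100)=0.5098>−1
Confirm numerically:
  x=-1.765: |R|=0.82376 <1
  x=-1.573: |R|=0.68891 <1
  x=-1.171: |R|=0.52833 <1
  x=-2.281: |R|=1.37251 >1
  x=-2.216: |R|=1.28843 >1
  x=-2.122: |R|=1.17447 >1
So |R|<1 on (-1.9608, 0).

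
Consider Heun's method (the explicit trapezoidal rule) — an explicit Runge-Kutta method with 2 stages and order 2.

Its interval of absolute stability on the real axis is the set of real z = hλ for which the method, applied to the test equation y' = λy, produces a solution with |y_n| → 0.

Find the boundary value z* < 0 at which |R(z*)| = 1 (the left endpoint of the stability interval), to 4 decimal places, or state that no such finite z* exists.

With y'=λy (z=hλ):
  order 2, 2-stage ⇒ R(z)=1+z+z^2/2
  (e.g. R(-1.06)=0.50180, |R|=0.50180)

Find x<0 with |R(x)|<1.
x=-1.06: |R|=0.5018
|R(-1.56)|=0.6568 |R(-0.6)|=0.5800 |R(-0.59)|=0.5840
Bisect:
  x_lo=-2.4909 |R|=1.6113  x_hi=-0.1436 |R|=0.8667
  mid=-1.31725 |R|=0.55033 →hi
  mid=-1.90406 |R|=0.90866 →hi
  mid=-2.19746 |R|=1.21696 →lo
  mid=-2.05076 |R|=1.05205 →lo
  mid=-1.97741 |R|=0.97767 →hi
  mid=-2.01409 |R|=1.01419 →lo
  mid=-1.99575 |R|=0.99576 →hi
  mid=-2.00492 |R|=1.00493 →lo
  ...
  [-2.00005,-1.99990] ⇒ x*=-2.0000
Stable set (-2.0000, 0).

z* = -2.0000.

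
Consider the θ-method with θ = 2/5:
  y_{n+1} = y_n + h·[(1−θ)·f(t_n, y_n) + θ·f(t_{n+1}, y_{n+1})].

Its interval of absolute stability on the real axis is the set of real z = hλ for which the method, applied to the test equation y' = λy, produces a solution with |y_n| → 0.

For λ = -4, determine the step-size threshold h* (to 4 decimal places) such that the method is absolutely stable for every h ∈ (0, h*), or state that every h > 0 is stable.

Test eqn y'=λy, z=hλ:
  y_{n+1} = y_n + z·[3/5·y_n + 2/5·y_{n+1}] ⇒ (1 − 2/5z)y_{n+1} = (1 + 3/5z)y_n
  Hence R(z) = (1 + 3/5z)/(1 − 2/5z).

Solve |R(x)|<1 on ℝ⁻.
x=-0.42: |R|=0.6404
R=−1: 1+3/5x = −1+2/5x ⇒ -1/5x=2 ⇒ x=2/(-1/5)=-10.0000
Confirm numerically:
  x=-9.441: |R|=0.97659 <1
  x=-7.758: |R|=0.89072 <1
  x=-6.613: |R|=0.81417 <1
  x=-5.382: |R|=0.70705 <1
  x=-10.599: |R|=1.02286 >1
  x=-10.573: |R|=1.02192 >1
  x=-10.085: |R|=1.00338 >1
Interval (-10.0000, 0).

(-10.0000,0); λ=-4 ⇒ h* = (10)/4 = 2.5000.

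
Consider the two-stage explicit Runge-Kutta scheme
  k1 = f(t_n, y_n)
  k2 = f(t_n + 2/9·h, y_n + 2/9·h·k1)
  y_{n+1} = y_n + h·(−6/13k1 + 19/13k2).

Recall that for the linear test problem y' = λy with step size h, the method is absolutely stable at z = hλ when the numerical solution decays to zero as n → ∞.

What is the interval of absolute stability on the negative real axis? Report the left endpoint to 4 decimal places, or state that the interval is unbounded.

(-3.0789, 0).

With y'=λy (z=hλ):
  k1=λy_n ⇒ h·k1=z·y_n;  k2=λ(1+2/9z)y_n ⇒ h·k2=z(1+2/9z)y_n
  y_{n+1}/y_n = 1 − 6/13z + 19/13z(1+2/9z) = 1 + z + 38/117z²
  R(z) = 1 + z + 38/117z².

Solve |R(x)|<1 on ℝ⁻.
x=-0.4: |R|=0.6520
R=1: x+38/117x²=0 ⇒ x=−117/38=-3.0789; min R=1−1/(4·38/117)=0.2303>−1
Confirm numerically:
  x=-2.919: |R|=0.84836 <1
  x=-1.983: |R|=0.29415 <1
  x=-1.780: |R|=0.24905 <1
  x=-1.586: |R|=0.23097 <1
  x=-3.650: |R|=1.67697 >1
  x=-3.504: |R|=1.48373 >1
  x=-3.198: |R|=1.12366 >1
So |R|<1 on (-3.0789, 0).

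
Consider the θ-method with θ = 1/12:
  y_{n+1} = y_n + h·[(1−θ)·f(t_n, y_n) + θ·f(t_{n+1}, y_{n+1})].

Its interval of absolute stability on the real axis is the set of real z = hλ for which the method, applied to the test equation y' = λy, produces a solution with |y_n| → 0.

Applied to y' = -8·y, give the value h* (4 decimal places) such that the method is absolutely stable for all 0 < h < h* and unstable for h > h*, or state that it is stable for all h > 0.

(-2.4000,0); λ=-8 ⇒ h* = (12/5)/8 = 0.3000.

Set f=λy, z=hλ:
  y_{n+1} = y_n + z·[11/12·y_n + 1/12·y_{n+1}] ⇒ (1 − 1/12z)y_{n+1} = (1 + 11/12z)y_n
  so R(z) = (1 + 11/12z)/(1 − 1/12z).

Boundary: |R(x)|=1, x<0.
x=-0.46: |R|=0.5570
R=−1: 1+11/12x = −1+1/12x ⇒ -5/6x=2 ⇒ x=2/(-5/6)=-2.4000
Confirm numerically:
  x=-2.249: |R|=0.89403 <1
  x=-2.105: |R|=0.79085 <1
  x=-1.519: |R|=0.34832 <1
  x=-1.044: |R|=0.03956 <1
  x=-2.698: |R|=1.20275 >1
  x=-2.636: |R|=1.16125 >1
Interval (-2.4000, 0).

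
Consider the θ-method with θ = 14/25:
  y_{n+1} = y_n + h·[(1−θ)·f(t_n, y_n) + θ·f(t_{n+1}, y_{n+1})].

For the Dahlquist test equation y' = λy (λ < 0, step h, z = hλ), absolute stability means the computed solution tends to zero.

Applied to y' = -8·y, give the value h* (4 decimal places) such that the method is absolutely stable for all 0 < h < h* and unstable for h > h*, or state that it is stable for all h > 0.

With y'=λy (z=hλ):
  y_{n+1} = y_n + z·[11/25·y_n + 14/25·y_{n+1}] ⇒ (1 − 14/25z)y_{n+1} = (1 + 11/25z)y_n
  so R(z) = (1 + 11/25z)/(1 − 14/25z).

Need |R(x)|<1, x<0.
x=-1.23: |R|=0.2717
x=-2: |R|=0.0566
x=-10: |R|=0.5152
x=-100: |R|=0.7544
θ=14/25≥1/2 ⇒ |1+11/25x|<|1−14/25x| ∀x<0 ⇒ interval (−∞,0).

interval (−∞, 0). Any h>0 works for λ=-8.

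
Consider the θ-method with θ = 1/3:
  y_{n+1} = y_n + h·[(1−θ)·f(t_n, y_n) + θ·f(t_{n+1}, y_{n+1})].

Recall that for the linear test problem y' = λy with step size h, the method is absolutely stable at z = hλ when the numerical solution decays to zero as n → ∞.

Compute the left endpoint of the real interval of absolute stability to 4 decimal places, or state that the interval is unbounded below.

With y'=λy (z=hλ):
  y_{n+1} = y_n + z·[2/3·y_n + 1/3·y_{n+1}] ⇒ (1 − 1/3z)y_{n+1} = (1 + 2/3z)y_n
  so R(z) = (1 + 2/3z)/(1 − 1/3z).

Find x<0 with |R(x)|<1.
x=-0.77: |R|=0.3873
R=−1: 1+2/3x = −1+1/3x ⇒ -1/3x=2 ⇒ x=2/(-1/3)=-6.0000
Confirm numerically:
  x=-5.261: |R|=0.91054 <1
  x=-4.297: |R|=0.76662 <1
  x=-3.899: |R|=0.69546 <1
  x=-2.431: |R|=0.34285 <1
  x=-6.492: |R|=1.05183 >1
  x=-6.251: |R|=1.02713 >1
  x=-6.181: |R|=1.01971 >1
Stable set (-6.0000, 0).

z* = -6.0000.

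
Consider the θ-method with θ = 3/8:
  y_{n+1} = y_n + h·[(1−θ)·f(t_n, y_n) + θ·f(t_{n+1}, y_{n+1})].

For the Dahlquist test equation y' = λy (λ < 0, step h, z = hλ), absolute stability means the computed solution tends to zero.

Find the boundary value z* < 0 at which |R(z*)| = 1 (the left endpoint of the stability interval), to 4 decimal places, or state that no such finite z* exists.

On y'=λy, z=hλ:
  y_{n+1} = y_n + z·[5/8·y_n + 3/8·y_{n+1}] ⇒ (1 − 3/8z)y_{n+1} = (1 + 5/8z)y_n
  so R(z) = (1 + 5/8z)/(1 − 3/8z).

Need |R(x)|<1, x<0.
x=-0.71: |R|=0.4393
R=−1: 1+5/8x = −1+3/8x ⇒ -1/4x=2 ⇒ x=2/(-1/4)=-8.0000
Confirm numerically:
  x=-7.709: |R|=0.98130 <1
  x=-5.888: |R|=0.83541 <1
  x=-5.510: |R|=0.79698 <1
  x=-8.201: |R|=1.01233 >1
  x=-8.144: |R|=1.00888 >1
So |R|<1 on (-8.0000, 0).

z* = -8.0000.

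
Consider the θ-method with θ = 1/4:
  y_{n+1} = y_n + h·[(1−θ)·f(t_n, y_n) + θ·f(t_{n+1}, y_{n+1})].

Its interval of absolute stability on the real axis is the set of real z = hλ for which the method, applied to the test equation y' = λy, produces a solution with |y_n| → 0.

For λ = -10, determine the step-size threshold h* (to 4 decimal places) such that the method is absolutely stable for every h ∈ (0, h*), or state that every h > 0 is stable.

Test eqn y'=λy, z=hλ:
  y_{n+1} = y_n + z·[3/4·y_n + 1/4·y_{n+1}] ⇒ (1 − 1/4z)y_{n+1} = (1 + 3/4z)y_n
  Hence R(z) = (1 + 3/4z)/(1 − 1/4z).

Need |R(x)|<1, x<0.
x=-0.5: |R|=0.5556
R=−1: 1+3/4x = −1+1/4x ⇒ -1/2x=2 ⇒ x=2/(-1/2)=-4.0000
Confirm numerically:
  x=-3.833: |R|=0.95736 <1
  x=-2.872: |R|=0.67171 <1
  x=-2.198: |R|=0.41852 <1
  x=-2.194: |R|=0.41686 <1
  x=-4.585: |R|=1.13628 >1
  x=-4.164: |R|=1.04018 >1
Stable set (-4.0000, 0).

(-4.0000,0); λ=-10 ⇒ h* = (4)/10 = 0.4000.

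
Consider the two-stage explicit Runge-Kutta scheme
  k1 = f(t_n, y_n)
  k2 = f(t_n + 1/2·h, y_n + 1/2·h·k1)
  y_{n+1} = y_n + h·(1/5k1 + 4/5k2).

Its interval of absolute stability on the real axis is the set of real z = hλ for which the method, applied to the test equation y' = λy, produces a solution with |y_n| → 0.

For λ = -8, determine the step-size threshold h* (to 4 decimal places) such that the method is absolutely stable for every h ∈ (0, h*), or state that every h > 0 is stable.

(-2.5000,0); λ=-8 ⇒ h* = (5/2)/8 = 0.3125.

With y'=λy (z=hλ):
  k1=λy_n ⇒ h·k1=z·y_n;  k2=λ(1+1/2z)y_n ⇒ h·k2=z(1+1/2z)y_n
  y_{n+1}/y_n = 1 + 1/5z + 4/5z(1+1/2z) = 1 + z + 2/5z²
  so R(z) = 1 + z + 2/5z².

Boundary: |R(x)|=1, x<0.
x=-1.59: |R|=0.4212
R=1: x+2/5x²=0 ⇒ x=−5/2=-2.5000; min R=1−1/(4·2/5)=0.3750>−1
Confirm numerically:
  x=-2.239: |R|=0.76625 <1
  x=-2.182: |R|=0.72245 <1
  x=-2.071: |R|=0.64462 <1
  x=-2.044: |R|=0.62717 <1
  x=-2.880: |R|=1.43776 >1
  x=-2.835: |R|=1.37989 >1
  x=-2.622: |R|=1.12795 >1
Stable set (-2.5000, 0).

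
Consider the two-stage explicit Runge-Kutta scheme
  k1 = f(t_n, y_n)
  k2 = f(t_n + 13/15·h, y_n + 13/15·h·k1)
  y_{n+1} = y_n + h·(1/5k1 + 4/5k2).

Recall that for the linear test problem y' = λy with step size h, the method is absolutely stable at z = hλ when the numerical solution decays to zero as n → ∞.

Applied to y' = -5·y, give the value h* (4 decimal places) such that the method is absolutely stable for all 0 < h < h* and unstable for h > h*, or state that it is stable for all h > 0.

Test eqn y'=λy, z=hλ:
  k1=λy_n ⇒ h·k1=z·y_n;  k2=λ(1+13/15z)y_n ⇒ h·k2=z(1+13/15z)y_n
  y_{n+1}/y_n = 1 + 1/5z + 4/5z(1+13/15z) = 1 + z + 52/75z²
  Hence R(z) = 1 + z + 52/75z².

Need |R(x)|<1, x<0.
x=-0.64: |R|=0.6440
R=1: x+52/75x²=0 ⇒ x=−75/52=-1.4423; min R=1−1/(4·52/75)=0.6394>−1
Confirm numerically:
  x=-0.787: |R|=0.64243 <1
  x=-0.625: |R|=0.64583 <1
  x=-0.577: |R|=0.65383 <1
  x=-1.981: |R|=1.73989 >1
  x=-1.774: |R|=1.40797 >1
Interval (-1.4423, 0).

(-1.4423,0); λ=-5 ⇒ h* = (75/52)/5 = 0.2885.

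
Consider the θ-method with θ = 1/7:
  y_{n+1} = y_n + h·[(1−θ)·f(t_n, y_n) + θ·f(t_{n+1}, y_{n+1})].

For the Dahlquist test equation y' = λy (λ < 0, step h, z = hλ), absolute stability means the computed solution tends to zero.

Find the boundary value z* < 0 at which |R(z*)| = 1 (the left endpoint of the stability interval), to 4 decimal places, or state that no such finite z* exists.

z* = -2.8000.

With y'=λy (z=hλ):
  y_{n+1} = y_n + z·[6/7·y_n + 1/7·y_{n+1}] ⇒ (1 − 1/7z)y_{n+1} = (1 + 6/7z)y_n
  Hence R(z) = (1 + 6/7z)/(1 − 1/7z).

Boundary: |R(x)|=1, x<0.
x=-0.3: |R|=0.7123
R=−1: 1+6/7x = −1+1/7x ⇒ -5/7x=2 ⇒ x=2/(-5/7)=-2.8000
Confirm numerically:
  x=-2.129: |R|=0.63249 <1
  x=-1.882: |R|=0.48322 <1
  x=-1.268: |R|=0.07354 <1
  x=-3.121: |R|=1.15858 >1
  x=-2.977: |R|=1.08870 >1
So |R|<1 on (-2.8000, 0).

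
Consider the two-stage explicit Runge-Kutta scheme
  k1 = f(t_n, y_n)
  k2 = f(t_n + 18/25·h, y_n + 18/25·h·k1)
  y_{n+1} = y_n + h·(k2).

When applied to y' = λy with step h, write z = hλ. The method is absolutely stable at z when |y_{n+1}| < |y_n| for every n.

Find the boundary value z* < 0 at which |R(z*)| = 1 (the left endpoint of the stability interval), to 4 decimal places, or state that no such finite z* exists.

z* = -1.3889.

Set f=λy, z=hλ:
  k1=λy_n ⇒ h·k1=z·y_n;  k2=λ(1+18/25z)y_n ⇒ h·k2=z(1+18/25z)y_n
  y_{n+1}/y_n = 1 + z(1+18/25z) = 1 + z + 18/25z²
  so R(z) = 1 + z + 18/25z².

Find x<0 with |R(x)|<1.
x=-0.3: |R|=0.7648
R=1: x+18/25x²=0 ⇒ x=−25/18=-1.3889; min R=1−1/(4·18/25)=0.6528>−1
Confirm numerically:
  x=-1.273: |R|=0.89378 <1
  x=-0.977: |R|=0.71026 <1
  x=-0.810: |R|=0.66239 <1
  x=-1.818: |R|=1.56169 >1
  x=-1.641: |R|=1.29787 >1
  x=-1.529: |R|=1.15425 >1
Interval (-1.3889, 0).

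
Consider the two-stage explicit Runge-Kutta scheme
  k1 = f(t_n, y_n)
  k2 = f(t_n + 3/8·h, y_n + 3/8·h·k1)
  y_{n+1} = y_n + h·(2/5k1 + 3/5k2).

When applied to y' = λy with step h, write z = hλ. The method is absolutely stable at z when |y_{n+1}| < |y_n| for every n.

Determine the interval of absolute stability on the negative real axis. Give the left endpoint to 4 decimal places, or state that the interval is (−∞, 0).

(-4.4444, 0).

Set f=λy, z=hλ:
  k1=λy_n ⇒ h·k1=z·y_n;  k2=λ(1+3/8z)y_n ⇒ h·k2=z(1+3/8z)y_n
  y_{n+1}/y_n = 1 + 2/5z + 3/5z(1+3/8z) = 1 + z + 9/40z²
  R(z) = 1 + z + 9/40z².

Need |R(x)|<1, x<0.
x=-0.78: |R|=0.3569
R=1: x+9/40x²=0 ⇒ x=−40/9=-4.4444; min R=1−1/(4·9/40)=-0.1111>−1
Confirm numerically:
  x=-4.163: |R|=0.73638 <1
  x=-3.795: |R|=0.44546 <1
  x=-1.877: |R|=0.08430 <1
  x=-1.791: |R|=0.06927 <1
  x=-4.509: |R|=1.06549 >1
  x=-4.468: |R|=1.02368 >1
Stable set (-4.4444, 0).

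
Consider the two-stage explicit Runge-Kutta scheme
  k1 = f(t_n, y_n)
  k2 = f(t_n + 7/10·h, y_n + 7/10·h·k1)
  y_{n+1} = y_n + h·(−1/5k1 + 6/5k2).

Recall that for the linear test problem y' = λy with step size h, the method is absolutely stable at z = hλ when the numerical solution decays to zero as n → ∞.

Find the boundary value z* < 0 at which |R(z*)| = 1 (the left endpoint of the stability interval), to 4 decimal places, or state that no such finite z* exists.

z* = -1.1905.

On y'=λy, z=hλ:
  k1=λy_n ⇒ h·k1=z·y_n;  k2=λ(1+7/10z)y_n ⇒ h·k2=z(1+7/10z)y_n
  y_{n+1}/y_n = 1 − 1/5z + 6/5z(1+7/10z) = 1 + z + 21/25z²
  Hence R(z) = 1 + z + 21/25z².

Solve |R(x)|<1 on ℝ⁻.
x=-1.13: |R|=0.9426
R=1: x+21/25x²=0 ⇒ x=−25/21=-1.1905; min R=1−1/(4·21/25)=0.7024>−1
Confirm numerically:
  x=-1.119: |R|=0.93282 <1
  x=-0.719: |R|=0.71525 <1
  x=-0.627: |R|=0.70323 <1
  x=-0.511: |R|=0.70834 <1
  x=-1.756: |R|=1.83417 >1
  x=-1.330: |R|=1.15588 >1
  x=-1.278: |R|=1.09396 >1
Interval (-1.1905, 0).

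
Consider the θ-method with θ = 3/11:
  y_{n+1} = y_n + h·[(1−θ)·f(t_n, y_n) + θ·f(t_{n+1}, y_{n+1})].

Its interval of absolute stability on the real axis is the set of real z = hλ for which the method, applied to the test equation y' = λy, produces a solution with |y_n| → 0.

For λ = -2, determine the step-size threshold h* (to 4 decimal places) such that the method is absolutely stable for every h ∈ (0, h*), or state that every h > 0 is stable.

(-4.4000,0); λ=-2 ⇒ h* = (22/5)/2 = 2.2000.

With y'=λy (z=hλ):
  y_{n+1} = y_n + z·[8/11·y_n + 3/11·y_{n+1}] ⇒ (1 − 3/11z)y_{n+1} = (1 + 8/11z)y_n
  Hence R(z) = (1 + 8/11z)/(1 − 3/11z).

Solve |R(x)|<1 on ℝ⁻.
x=-0.56: |R|=0.5142
R=−1: 1+8/11x = −1+3/11x ⇒ -5/11x=2 ⇒ x=2/(-5/11)=-4.4000
Confirm numerically:
  x=-2.541: |R|=0.50089 <1
  x=-2.311: |R|=0.41755 <1
  x=-2.172: |R|=0.36401 <1
  x=-1.952: |R|=0.27385 <1
  x=-4.808: |R|=1.08024 >1
  x=-4.780: |R|=1.07498 >1
  x=-4.540: |R|=1.02843 >1
Interval (-4.4000, 0).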